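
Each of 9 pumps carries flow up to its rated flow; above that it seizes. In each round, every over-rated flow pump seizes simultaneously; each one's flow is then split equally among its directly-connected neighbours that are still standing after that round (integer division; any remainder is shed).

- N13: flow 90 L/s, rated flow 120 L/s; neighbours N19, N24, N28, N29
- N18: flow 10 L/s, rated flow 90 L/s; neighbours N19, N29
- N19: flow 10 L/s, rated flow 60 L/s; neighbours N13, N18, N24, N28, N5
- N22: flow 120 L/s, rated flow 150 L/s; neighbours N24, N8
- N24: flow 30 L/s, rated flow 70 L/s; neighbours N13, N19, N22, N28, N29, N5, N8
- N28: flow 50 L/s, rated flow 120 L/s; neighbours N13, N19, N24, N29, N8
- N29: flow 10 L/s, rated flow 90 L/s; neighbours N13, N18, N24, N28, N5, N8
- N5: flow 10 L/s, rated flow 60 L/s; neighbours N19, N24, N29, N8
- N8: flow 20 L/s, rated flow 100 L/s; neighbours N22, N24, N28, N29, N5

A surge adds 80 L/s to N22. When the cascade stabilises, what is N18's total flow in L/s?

Round 1 — N22 at 200 > 150. N22 seizes.
  N22 sheds 200 L/s to N24, N8: 100 each.
    N24: 30+100 = 130 > 70
    N8: 20+100 = 120 > 100
Round 2 — N24, N8 seize.
  N24 sheds 130 L/s to N13, N19, N28, N29, N5: 26 each.
    N13: 90+26 = 116 ≤ 120
    N19: 10+26 = 36 ≤ 60
    N28: 50+26 = 76 ≤ 120
    N29: 10+26 = 36 ≤ 90
    N5: 10+26 = 36 ≤ 60
  N8 sheds 120 L/s to N28, N29, N5: 40 each.
    N28: 76+40 = 116 ≤ 120
    N29: 36+40 = 76 ≤ 90
    N5: 36+40 = 76 > 60
Round 3 — N5 seizes.
  N5 sheds 76 L/s to N19, N29: 38 each.
    N19: 36+38 = 74 > 60
    N29: 76+38 = 114 > 90
Round 4 — N19, N29 seize.
  N19 sheds 74 L/s to N13, N18, N28: 24 each (2 lost).
    N13: 116+24 = 140 > 120
    N18: 10+24 = 34 ≤ 90
    N28: 116+24 = 140 > 120
  N29 sheds 114 L/s to N13, N18, N28: 38 each.
    N13: 140+38 = 178 > 120
    N18: 34+38 = 72 ≤ 90
    N28: 140+38 = 178 > 120
Round 5 — N13, N28 seize.
  N13 sheds 178 L/s: no online neighbours, lost.
  N28 sheds 178 L/s: no online neighbours, lost.
No further seizures.

72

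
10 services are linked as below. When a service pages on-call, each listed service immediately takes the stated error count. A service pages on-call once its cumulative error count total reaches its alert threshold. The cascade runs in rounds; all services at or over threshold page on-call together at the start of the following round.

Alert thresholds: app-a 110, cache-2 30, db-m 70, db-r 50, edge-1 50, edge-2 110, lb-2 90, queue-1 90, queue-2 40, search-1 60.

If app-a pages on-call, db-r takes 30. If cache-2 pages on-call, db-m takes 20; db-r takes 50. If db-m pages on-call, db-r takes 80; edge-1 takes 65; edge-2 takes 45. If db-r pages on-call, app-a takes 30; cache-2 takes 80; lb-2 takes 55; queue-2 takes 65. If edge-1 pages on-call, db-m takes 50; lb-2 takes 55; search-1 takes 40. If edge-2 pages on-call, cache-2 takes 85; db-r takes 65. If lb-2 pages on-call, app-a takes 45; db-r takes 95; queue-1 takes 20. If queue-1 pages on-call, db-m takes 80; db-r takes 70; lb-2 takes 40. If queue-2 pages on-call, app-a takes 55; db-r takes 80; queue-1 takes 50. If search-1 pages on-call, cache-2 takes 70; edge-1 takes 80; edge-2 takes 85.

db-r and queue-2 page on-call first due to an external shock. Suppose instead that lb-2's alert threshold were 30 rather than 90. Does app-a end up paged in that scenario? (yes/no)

yes

With lb-2's alert threshold at 30:
Round 1 — db-r, queue-2 page on-call (initial).
  app-a: +30+55 → 85 < 110
  cache-2: +80 → 80 ≥ 30
  lb-2: +55 → 55 ≥ 30
  queue-1: +50 → 50 < 90
Round 2 — cache-2, lb-2 page on-call.
  app-a: +45 → 130 ≥ 110
  db-m: +20 → 20 < 70
  queue-1: +20 → 70 < 90
Round 3 — app-a pages on-call.
No further pages.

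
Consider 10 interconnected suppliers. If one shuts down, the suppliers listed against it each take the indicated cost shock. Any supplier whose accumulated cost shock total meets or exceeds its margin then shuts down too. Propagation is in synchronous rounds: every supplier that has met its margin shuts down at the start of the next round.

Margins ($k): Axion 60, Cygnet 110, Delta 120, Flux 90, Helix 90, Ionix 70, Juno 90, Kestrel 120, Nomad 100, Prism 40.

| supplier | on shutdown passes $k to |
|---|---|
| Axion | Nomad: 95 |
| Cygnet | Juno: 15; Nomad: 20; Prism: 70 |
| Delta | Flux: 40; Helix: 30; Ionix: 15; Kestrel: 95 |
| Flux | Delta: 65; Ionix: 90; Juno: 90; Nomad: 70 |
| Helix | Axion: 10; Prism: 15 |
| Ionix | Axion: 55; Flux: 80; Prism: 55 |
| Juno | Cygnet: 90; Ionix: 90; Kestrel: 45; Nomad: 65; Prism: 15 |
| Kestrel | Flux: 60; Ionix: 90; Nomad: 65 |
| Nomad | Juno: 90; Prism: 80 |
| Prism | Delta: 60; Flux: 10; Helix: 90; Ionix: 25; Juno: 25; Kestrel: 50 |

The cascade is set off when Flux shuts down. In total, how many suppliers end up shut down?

Round 1 — Flux shuts down (initial).
  Delta: +65 → 65 < 120
  Ionix: +90 → 90 ≥ 70
  Juno: +90 → 90 ≥ 90
  Nomad: +70 → 70 < 100
Round 2 — Ionix, Juno shut down.
  Axion: +55 → 55 < 60
  Cygnet: +90 → 90 < 110
  Kestrel: +45 → 45 < 120
  Nomad: +65 → 135 ≥ 100
  Prism: +55+15 → 70 ≥ 40
Round 3 — Nomad, Prism shut down.
  Delta: +60 → 125 ≥ 120
  Helix: +90 → 90 ≥ 90
  Kestrel: +50 → 95 < 120
Round 4 — Delta, Helix shut down.
  Axion: +10 → 65 ≥ 60
  Kestrel: +95 → 190 ≥ 120
Round 5 — Axion, Kestrel shut down.
No further shutdowns.

9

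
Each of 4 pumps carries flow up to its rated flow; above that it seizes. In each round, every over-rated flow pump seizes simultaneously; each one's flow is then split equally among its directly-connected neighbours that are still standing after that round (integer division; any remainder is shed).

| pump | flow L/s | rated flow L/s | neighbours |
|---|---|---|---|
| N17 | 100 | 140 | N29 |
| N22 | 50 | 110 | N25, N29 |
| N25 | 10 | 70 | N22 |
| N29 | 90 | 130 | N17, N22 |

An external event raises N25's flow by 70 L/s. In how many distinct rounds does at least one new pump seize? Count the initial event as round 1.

Round 1 — N25 at 80 > 70. N25 seizes.
  N25 sheds 80 L/s to N22: 80 each.
    N22: 50+80 = 130 > 110
Round 2 — N22 seizes.
  N22 sheds 130 L/s to N29: 130 each.
    N29: 90+130 = 220 > 130
Round 3 — N29 seizes.
  N29 sheds 220 L/s to N17: 220 each.
    N17: 100+220 = 320 > 140
Round 4 — N17 seizes.
  N17 sheds 320 L/s: no online neighbours, lost.
No further seizures.

4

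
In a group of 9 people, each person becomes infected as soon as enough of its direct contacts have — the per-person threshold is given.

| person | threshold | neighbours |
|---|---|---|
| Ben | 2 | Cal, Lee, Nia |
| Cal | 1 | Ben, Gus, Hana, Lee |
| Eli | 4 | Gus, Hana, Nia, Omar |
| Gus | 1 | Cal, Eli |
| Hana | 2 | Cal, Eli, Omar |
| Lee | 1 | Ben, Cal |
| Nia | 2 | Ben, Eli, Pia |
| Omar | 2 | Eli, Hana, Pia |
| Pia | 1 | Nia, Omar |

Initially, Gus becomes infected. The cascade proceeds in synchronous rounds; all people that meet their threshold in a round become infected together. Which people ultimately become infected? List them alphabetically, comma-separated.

Ben, Cal, Gus, Lee

Round 1 — Gus becomes infected (initial).
Round 2 — checking thresholds:
  Cal: 1 of 4 neighbours ≥ 1, becomes infected.
  Eli: 1 of 4 neighbours < 4, below threshold.
Round 3 — checking thresholds:
  Ben: 1 of 3 neighbours < 2, below threshold.
  Eli: 1 of 4 neighbours < 4, below threshold.
  Hana: 1 of 3 neighbours < 2, below threshold.
  Lee: 1 of 2 neighbours ≥ 1, becomes infected.
Round 4 — checking thresholds:
  Ben: 2 of 3 neighbours ≥ 2, becomes infected.
  Eli: 1 of 4 neighbours < 4, below threshold.
  Hana: 1 of 3 neighbours < 2, below threshold.
Round 5 — no new infections; cascade stops.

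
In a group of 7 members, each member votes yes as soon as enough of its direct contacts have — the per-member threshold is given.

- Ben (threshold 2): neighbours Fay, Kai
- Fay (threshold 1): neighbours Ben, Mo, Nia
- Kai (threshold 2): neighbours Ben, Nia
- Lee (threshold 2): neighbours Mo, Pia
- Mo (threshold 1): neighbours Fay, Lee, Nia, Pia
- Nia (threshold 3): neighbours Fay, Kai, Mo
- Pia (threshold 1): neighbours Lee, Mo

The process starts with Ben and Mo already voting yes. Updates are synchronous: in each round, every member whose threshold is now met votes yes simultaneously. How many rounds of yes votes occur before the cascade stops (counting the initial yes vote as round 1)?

3

Round 1 — Ben, Mo vote yes (initial).
Round 2 — checking thresholds:
  Fay: 2 of 3 neighbours ≥ 1, votes yes.
  Kai: 1 of 2 neighbours < 2, not yet.
  Lee: 1 of 2 neighbours < 2, not yet.
  Nia: 1 of 3 neighbours < 3, not yet.
  Pia: 1 of 2 neighbours ≥ 1, votes yes.
Round 3 — checking thresholds:
  Kai: 1 of 2 neighbours < 2, not yet.
  Lee: 2 of 2 neighbours ≥ 2, votes yes.
  Nia: 2 of 3 neighbours < 3, not yet.
Round 4 — no new yes votes; cascade stops.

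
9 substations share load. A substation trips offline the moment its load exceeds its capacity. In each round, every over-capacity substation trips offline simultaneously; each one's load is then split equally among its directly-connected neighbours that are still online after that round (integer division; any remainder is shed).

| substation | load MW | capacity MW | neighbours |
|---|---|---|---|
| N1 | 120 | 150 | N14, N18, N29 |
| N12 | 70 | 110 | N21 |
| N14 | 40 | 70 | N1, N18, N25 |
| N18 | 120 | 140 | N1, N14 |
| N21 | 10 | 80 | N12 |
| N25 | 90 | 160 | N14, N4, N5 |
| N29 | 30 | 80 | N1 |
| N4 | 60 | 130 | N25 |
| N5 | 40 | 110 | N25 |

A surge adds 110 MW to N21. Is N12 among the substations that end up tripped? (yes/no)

yes

Round 1 — N21 at 120 > 80. N21 trips offline.
  N21 sheds 120 MW to N12: 120 each.
    N12: 70+120 = 190 > 110
Round 2 — N12 trips offline.
  N12 sheds 190 MW: no online neighbours, lost.
No further trips.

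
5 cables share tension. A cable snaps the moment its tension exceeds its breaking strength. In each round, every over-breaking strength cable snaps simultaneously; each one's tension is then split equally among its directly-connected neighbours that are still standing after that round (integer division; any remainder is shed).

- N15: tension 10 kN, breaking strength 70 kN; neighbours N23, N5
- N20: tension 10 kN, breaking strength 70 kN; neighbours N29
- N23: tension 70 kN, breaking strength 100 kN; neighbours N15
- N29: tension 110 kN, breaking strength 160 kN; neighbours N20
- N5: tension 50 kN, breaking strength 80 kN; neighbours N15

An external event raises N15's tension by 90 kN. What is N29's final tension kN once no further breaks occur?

110

Round 1 — N15 at 100 > 70. N15 snaps.
  N15 sheds 100 kN to N23, N5: 50 each.
    N23: 70+50 = 120 > 100
    N5: 50+50 = 100 > 80
Round 2 — N23, N5 snap.
  N23 sheds 120 kN: no online neighbours, lost.
  N5 sheds 100 kN: no online neighbours, lost.
No further breaks.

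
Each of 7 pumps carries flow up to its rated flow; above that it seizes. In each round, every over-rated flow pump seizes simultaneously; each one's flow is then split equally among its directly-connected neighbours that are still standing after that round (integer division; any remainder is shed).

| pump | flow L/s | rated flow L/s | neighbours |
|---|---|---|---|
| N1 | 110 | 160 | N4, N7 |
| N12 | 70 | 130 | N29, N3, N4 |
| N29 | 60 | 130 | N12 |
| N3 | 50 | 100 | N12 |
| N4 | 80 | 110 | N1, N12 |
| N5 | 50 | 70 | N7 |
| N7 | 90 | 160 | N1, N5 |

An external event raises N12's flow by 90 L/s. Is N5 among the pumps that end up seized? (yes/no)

Round 1 — N12 at 160 > 130. N12 seizes.
  N12 sheds 160 L/s to N29, N3, N4: 53 each (1 lost).
    N29: 60+53 = 113 ≤ 130
    N3: 50+53 = 103 > 100
    N4: 80+53 = 133 > 110
Round 2 — N3, N4 seize.
  N3 sheds 103 L/s: no online neighbours, lost.
  N4 sheds 133 L/s to N1: 133 each.
    N1: 110+133 = 243 > 160
Round 3 — N1 seizes.
  N1 sheds 243 L/s to N7: 243 each.
    N7: 90+243 = 333 > 160
Round 4 — N7 seizes.
  N7 sheds 333 L/s to N5: 333 each.
    N5: 50+333 = 383 > 70
Round 5 — N5 seizes.
  N5 sheds 383 L/s: no online neighbours, lost.
No further seizures.

yes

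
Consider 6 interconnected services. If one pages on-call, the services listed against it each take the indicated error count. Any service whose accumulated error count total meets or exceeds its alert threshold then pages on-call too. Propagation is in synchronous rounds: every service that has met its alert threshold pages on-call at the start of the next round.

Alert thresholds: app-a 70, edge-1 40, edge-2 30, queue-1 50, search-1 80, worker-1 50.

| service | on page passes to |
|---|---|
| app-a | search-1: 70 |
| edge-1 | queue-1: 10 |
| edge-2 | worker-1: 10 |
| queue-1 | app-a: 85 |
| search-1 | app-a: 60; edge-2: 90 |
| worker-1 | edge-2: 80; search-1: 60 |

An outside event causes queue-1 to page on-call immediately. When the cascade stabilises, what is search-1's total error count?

Round 1 — queue-1 pages on-call (initial).
  app-a: +85 → 85 ≥ 70
Round 2 — app-a pages on-call.
  search-1: +70 → 70 < 80
No further pages.

70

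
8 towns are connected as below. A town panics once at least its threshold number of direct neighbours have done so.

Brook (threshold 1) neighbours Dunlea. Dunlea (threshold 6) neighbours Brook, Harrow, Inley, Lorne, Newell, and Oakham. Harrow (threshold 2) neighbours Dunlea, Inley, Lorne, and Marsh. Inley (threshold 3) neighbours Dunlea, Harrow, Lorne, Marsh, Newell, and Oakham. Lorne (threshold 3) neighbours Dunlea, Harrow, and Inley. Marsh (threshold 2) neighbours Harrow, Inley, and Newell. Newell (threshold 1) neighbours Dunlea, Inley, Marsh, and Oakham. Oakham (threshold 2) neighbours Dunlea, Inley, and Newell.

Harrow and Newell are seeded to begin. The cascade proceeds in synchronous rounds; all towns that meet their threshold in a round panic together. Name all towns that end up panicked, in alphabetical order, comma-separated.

Harrow, Inley, Marsh, Newell, Oakham

Round 1 — Harrow, Newell panic (initial).
Round 2 — checking thresholds:
  Dunlea: 2 of 6 neighbours < 6, holds.
  Inley: 2 of 6 neighbours < 3, holds.
  Lorne: 1 of 3 neighbours < 3, holds.
  Marsh: 2 of 3 neighbours ≥ 2, panics.
  Oakham: 1 of 3 neighbours < 2, holds.
Round 3 — checking thresholds:
  Dunlea: 2 of 6 neighbours < 6, holds.
  Inley: 3 of 6 neighbours ≥ 3, panics.
  Lorne: 1 of 3 neighbours < 3, holds.
  Oakham: 1 of 3 neighbours < 2, holds.
Round 4 — checking thresholds:
  Dunlea: 3 of 6 neighbours < 6, holds.
  Lorne: 2 of 3 neighbours < 3, holds.
  Oakham: 2 of 3 neighbours ≥ 2, panics.
Round 5 — no new panics; cascade stops.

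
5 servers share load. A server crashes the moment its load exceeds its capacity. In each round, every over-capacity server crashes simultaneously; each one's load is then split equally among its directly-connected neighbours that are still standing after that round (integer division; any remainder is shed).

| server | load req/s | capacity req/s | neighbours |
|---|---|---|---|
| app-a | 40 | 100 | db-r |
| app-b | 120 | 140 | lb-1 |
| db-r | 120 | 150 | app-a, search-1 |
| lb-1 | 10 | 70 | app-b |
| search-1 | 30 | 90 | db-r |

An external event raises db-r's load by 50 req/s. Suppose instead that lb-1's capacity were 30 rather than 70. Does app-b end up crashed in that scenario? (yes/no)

no

With lb-1's capacity at 30:
Round 1 — db-r at 170 > 150. db-r crashes.
  db-r sheds 170 req/s to app-a, search-1: 85 each.
    app-a: 40+85 = 125 > 100
    search-1: 30+85 = 115 > 90
Round 2 — app-a, search-1 crash.
  app-a sheds 125 req/s: no online neighbours, lost.
  search-1 sheds 115 req/s: no online neighbours, lost.
No further crashes.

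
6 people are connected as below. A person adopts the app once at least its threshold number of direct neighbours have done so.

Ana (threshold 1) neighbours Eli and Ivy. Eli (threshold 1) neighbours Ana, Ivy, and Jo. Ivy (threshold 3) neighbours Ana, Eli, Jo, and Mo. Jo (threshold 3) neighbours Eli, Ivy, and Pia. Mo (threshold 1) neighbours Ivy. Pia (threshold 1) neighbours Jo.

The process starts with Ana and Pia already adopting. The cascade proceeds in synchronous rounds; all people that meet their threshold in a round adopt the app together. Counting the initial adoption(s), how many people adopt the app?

Round 1 — Ana, Pia adopt the app (initial).
Round 2 — checking thresholds:
  Eli: 1 of 3 neighbours ≥ 1, adopts the app.
  Ivy: 1 of 4 neighbours < 3, not yet.
  Jo: 1 of 3 neighbours < 3, not yet.
Round 3 — no new adoptions; cascade stops.

3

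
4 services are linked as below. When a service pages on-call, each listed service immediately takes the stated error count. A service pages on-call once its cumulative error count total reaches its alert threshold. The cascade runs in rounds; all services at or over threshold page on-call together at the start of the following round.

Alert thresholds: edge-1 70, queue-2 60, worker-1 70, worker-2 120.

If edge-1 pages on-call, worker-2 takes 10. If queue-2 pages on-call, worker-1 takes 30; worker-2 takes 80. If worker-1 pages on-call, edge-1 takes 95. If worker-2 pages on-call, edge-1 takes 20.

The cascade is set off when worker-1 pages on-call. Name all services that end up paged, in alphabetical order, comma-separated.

Round 1 — worker-1 pages on-call (initial).
  edge-1: +95 → 95 ≥ 70
Round 2 — edge-1 pages on-call.
  worker-2: +10 → 10 < 120
No further pages.

edge-1, worker-1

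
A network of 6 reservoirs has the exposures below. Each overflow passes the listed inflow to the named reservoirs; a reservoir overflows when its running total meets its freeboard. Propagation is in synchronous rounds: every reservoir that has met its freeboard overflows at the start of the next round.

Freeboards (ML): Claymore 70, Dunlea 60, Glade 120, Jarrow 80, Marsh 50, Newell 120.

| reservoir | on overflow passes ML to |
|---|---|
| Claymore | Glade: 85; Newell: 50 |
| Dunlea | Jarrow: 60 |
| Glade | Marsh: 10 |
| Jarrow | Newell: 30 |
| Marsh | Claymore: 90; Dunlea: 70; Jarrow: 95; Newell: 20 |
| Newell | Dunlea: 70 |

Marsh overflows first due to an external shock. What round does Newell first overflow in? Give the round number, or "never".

never

Round 1 — Marsh overflows (initial).
  Claymore: +90 → 90 ≥ 70
  Dunlea: +70 → 70 ≥ 60
  Jarrow: +95 → 95 ≥ 80
  Newell: +20 → 20 < 120
Round 2 — Claymore, Dunlea, Jarrow overflow.
  Glade: +85 → 85 < 120
  Newell: +50+30 → 100 < 120
No further overflows.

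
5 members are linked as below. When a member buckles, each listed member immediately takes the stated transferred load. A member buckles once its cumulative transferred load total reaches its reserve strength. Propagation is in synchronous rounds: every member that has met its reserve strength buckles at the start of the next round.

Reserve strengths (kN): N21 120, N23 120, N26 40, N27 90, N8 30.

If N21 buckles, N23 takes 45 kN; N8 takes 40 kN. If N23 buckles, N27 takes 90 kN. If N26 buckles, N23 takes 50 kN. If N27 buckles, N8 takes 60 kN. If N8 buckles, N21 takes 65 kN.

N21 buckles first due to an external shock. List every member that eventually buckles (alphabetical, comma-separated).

N21, N8

Round 1 — N21 buckles (initial).
  N23: +45 → 45 < 120
  N8: +40 → 40 ≥ 30
Round 2 — N8 buckles.
No further bucklings.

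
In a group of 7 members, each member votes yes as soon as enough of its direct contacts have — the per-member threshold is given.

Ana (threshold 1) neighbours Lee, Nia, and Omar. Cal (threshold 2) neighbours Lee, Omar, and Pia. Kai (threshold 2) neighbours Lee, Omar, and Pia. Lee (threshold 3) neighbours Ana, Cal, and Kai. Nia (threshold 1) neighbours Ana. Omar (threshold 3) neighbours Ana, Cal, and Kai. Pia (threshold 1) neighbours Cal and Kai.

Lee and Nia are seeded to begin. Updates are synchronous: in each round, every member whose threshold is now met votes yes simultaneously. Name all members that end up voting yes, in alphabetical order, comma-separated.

Ana, Lee, Nia

Round 1 — Lee, Nia vote yes (initial).
Round 2 — checking thresholds:
  Ana: 2 of 3 neighbours ≥ 1, votes yes.
  Cal: 1 of 3 neighbours < 2, not yet.
  Kai: 1 of 3 neighbours < 2, not yet.
Round 3 — no new yes votes; cascade stops.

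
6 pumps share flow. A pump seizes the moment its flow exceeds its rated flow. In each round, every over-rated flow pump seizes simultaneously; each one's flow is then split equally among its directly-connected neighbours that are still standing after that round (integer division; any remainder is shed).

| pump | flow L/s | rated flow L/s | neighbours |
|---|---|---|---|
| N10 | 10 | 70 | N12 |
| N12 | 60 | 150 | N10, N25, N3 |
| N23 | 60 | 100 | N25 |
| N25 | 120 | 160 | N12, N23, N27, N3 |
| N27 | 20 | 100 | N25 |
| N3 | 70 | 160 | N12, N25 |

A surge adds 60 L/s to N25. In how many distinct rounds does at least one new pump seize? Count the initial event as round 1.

Round 1 — N25 at 180 > 160. N25 seizes.
  N25 sheds 180 L/s to N12, N23, N27, N3: 45 each.
    N12: 60+45 = 105 ≤ 150
    N23: 60+45 = 105 > 100
    N27: 20+45 = 65 ≤ 100
    N3: 70+45 = 115 ≤ 160
Round 2 — N23 seizes.
  N23 sheds 105 L/s: no online neighbours, lost.
No further seizures.

2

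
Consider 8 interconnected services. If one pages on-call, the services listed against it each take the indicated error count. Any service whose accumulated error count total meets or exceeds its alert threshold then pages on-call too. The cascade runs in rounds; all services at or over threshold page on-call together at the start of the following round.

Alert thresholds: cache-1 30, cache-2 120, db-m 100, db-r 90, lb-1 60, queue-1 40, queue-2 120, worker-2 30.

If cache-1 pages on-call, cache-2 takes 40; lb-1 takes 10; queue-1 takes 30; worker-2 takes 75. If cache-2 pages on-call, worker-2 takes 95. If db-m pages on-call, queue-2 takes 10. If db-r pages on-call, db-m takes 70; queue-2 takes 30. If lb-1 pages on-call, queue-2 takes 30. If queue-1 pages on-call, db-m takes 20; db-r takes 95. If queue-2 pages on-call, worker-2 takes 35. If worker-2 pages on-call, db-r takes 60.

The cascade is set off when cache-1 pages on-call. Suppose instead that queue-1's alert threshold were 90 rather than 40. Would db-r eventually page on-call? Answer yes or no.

no

With queue-1's alert threshold at 90:
Round 1 — cache-1 pages on-call (initial).
  cache-2: +40 → 40 < 120
  lb-1: +10 → 10 < 60
  queue-1: +30 → 30 < 90
  worker-2: +75 → 75 ≥ 30
Round 2 — worker-2 pages on-call.
  db-r: +60 → 60 < 90
No further pages.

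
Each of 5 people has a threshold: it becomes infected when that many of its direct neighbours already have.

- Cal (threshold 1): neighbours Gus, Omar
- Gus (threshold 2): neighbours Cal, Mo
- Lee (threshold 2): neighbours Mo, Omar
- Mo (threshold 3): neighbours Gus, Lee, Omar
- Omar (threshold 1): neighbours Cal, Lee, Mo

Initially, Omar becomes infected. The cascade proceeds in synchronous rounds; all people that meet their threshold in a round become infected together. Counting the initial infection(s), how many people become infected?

2

Round 1 — Omar becomes infected (initial).
Round 2 — checking thresholds:
  Cal: 1 of 2 neighbours ≥ 1, becomes infected.
  Lee: 1 of 2 neighbours < 2, holds.
  Mo: 1 of 3 neighbours < 3, holds.
Round 3 — no new infections; cascade stops.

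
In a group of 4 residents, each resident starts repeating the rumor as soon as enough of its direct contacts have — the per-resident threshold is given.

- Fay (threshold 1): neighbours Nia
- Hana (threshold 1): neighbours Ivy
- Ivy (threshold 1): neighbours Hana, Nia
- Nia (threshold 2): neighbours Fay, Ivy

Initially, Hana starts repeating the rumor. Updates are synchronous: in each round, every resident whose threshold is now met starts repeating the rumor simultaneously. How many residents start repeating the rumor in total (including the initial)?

Round 1 — Hana starts repeating the rumor (initial).
Round 2 — checking thresholds:
  Ivy: 1 of 2 neighbours ≥ 1, starts repeating the rumor.
Round 3 — no new spreads; cascade stops.

2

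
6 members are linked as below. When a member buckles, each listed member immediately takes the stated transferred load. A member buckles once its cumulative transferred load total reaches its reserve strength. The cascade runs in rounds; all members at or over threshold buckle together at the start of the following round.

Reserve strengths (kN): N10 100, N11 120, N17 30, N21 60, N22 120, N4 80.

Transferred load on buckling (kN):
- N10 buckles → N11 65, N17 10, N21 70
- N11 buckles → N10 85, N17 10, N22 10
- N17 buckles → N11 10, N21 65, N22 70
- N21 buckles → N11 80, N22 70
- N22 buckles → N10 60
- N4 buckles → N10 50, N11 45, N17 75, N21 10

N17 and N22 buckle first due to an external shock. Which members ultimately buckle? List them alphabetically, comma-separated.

Round 1 — N17, N22 buckle (initial).
  N10: +60 → 60 < 100
  N11: +10 → 10 < 120
  N21: +65 → 65 ≥ 60
Round 2 — N21 buckles.
  N11: +80 → 90 < 120
No further bucklings.

N17, N21, N22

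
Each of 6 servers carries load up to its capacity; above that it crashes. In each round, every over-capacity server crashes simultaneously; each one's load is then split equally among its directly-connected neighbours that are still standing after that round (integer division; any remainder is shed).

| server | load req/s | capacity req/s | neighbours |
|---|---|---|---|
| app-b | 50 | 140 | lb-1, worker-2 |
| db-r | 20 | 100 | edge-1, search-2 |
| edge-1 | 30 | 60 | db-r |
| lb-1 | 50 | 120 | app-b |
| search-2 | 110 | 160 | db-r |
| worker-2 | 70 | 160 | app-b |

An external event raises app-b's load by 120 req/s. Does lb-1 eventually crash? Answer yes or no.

yes

Round 1 — app-b at 170 > 140. app-b crashes.
  app-b sheds 170 req/s to lb-1, worker-2: 85 each.
    lb-1: 50+85 = 135 > 120
    worker-2: 70+85 = 155 ≤ 160
Round 2 — lb-1 crashes.
  lb-1 sheds 135 req/s: no online neighbours, lost.
No further crashes.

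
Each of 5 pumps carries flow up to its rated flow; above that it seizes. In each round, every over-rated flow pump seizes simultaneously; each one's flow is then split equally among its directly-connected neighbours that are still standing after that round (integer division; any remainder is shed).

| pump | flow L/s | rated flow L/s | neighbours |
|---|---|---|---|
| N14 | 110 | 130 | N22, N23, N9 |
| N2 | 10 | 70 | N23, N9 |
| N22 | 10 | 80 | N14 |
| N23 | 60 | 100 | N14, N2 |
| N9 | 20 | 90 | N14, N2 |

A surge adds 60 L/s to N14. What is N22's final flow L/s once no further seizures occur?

66

Round 1 — N14 at 170 > 130. N14 seizes.
  N14 sheds 170 L/s to N22, N23, N9: 56 each (2 lost).
    N22: 10+56 = 66 ≤ 80
    N23: 60+56 = 116 > 100
    N9: 20+56 = 76 ≤ 90
Round 2 — N23 seizes.
  N23 sheds 116 L/s to N2: 116 each.
    N2: 10+116 = 126 > 70
Round 3 — N2 seizes.
  N2 sheds 126 L/s to N9: 126 each.
    N9: 76+126 = 202 > 90
Round 4 — N9 seizes.
  N9 sheds 202 L/s: no online neighbours, lost.
No further seizures.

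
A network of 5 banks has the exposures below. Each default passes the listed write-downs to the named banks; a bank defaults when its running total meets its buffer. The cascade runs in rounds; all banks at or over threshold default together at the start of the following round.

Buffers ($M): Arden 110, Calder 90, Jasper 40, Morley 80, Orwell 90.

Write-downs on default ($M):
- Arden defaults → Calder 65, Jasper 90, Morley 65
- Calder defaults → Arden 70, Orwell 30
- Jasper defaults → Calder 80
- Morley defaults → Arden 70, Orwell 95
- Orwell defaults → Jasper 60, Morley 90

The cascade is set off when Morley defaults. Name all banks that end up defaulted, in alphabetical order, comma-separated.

Jasper, Morley, Orwell

Round 1 — Morley defaults (initial).
  Arden: +70 → 70 < 110
  Orwell: +95 → 95 ≥ 90
Round 2 — Orwell defaults.
  Jasper: +60 → 60 ≥ 40
Round 3 — Jasper defaults.
  Calder: +80 → 80 < 90
No further defaults.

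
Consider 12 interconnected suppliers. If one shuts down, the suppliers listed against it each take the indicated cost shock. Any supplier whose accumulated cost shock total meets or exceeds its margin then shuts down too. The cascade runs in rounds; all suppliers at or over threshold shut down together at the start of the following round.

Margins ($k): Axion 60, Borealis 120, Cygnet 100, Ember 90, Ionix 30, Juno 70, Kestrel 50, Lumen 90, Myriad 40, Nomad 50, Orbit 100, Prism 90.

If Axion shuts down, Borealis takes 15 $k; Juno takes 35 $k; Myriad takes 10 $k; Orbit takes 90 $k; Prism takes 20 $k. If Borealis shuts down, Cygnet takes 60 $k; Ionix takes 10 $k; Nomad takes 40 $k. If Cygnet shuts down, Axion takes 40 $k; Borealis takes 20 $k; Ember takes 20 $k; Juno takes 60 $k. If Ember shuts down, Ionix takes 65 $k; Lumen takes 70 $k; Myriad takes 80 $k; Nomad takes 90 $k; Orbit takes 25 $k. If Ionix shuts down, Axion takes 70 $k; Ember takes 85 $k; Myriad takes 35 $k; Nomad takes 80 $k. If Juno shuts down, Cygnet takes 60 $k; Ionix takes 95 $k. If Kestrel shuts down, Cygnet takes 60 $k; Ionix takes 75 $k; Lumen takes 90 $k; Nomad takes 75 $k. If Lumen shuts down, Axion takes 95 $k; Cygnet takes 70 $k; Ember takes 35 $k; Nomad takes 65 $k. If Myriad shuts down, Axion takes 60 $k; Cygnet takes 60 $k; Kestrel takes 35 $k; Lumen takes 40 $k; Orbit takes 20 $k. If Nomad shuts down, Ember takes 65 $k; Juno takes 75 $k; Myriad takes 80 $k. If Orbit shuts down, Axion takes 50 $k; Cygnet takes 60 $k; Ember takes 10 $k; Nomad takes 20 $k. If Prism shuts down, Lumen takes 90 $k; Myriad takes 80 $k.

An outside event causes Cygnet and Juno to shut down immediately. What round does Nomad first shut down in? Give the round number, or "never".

3

Round 1 — Cygnet, Juno shut down (initial).
  Axion: +40 → 40 < 60
  Borealis: +20 → 20 < 120
  Ember: +20 → 20 < 90
  Ionix: +95 → 95 ≥ 30
Round 2 — Ionix shuts down.
  Axion: +70 → 110 ≥ 60
  Ember: +85 → 105 ≥ 90
  Myriad: +35 → 35 < 40
  Nomad: +80 → 80 ≥ 50
Round 3 — Axion, Ember, Nomad shut down.
  Borealis: +15 → 35 < 120
  Lumen: +70 → 70 < 90
  Myriad: +10+80+80 → 205 ≥ 40
  Orbit: +90+25 → 115 ≥ 100
  Prism: +20 → 20 < 90
Round 4 — Myriad, Orbit shut down.
  Kestrel: +35 → 35 < 50
  Lumen: +40 → 110 ≥ 90
Round 5 — Lumen shuts down.
No further shutdowns.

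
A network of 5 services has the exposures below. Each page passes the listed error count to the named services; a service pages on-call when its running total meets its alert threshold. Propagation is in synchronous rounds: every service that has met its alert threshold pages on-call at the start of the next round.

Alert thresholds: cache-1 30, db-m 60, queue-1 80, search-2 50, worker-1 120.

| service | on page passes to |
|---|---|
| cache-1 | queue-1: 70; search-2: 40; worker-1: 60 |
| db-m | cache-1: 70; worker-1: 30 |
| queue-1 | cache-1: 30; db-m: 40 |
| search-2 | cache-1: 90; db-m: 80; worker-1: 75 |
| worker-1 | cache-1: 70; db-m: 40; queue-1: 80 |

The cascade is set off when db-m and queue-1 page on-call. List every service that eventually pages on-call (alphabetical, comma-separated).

cache-1, db-m, queue-1

Round 1 — db-m, queue-1 page on-call (initial).
  cache-1: +70+30 → 100 ≥ 30
  worker-1: +30 → 30 < 120
Round 2 — cache-1 pages on-call.
  search-2: +40 → 40 < 50
  worker-1: +60 → 90 < 120
No further pages.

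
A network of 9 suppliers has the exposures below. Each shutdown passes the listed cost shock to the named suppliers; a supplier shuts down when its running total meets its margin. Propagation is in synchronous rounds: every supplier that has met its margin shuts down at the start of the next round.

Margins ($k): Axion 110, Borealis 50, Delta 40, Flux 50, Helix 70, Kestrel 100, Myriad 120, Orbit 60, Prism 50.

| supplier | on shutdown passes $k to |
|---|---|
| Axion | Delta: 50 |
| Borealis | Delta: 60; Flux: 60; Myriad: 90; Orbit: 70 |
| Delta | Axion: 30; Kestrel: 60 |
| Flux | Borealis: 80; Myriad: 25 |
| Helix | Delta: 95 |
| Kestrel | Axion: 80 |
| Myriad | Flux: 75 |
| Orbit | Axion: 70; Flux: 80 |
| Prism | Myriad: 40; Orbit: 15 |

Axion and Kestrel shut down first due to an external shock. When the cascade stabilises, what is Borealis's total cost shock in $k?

0

Round 1 — Axion, Kestrel shut down (initial).
  Delta: +50 → 50 ≥ 40
Round 2 — Delta shuts down.
No further shutdowns.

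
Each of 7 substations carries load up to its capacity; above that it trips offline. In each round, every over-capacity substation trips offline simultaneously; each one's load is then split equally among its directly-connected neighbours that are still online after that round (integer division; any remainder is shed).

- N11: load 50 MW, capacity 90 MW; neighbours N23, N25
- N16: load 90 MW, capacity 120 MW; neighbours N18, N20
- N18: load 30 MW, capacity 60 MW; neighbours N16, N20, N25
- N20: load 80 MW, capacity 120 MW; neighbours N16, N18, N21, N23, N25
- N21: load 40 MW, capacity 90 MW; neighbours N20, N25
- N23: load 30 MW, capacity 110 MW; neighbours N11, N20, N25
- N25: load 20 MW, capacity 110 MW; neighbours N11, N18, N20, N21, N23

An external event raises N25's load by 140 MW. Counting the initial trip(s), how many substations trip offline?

7

Round 1 — N25 at 160 > 110. N25 trips offline.
  N25 sheds 160 MW to N11, N18, N20, N21, N23: 32 each.
    N11: 50+32 = 82 ≤ 90
    N18: 30+32 = 62 > 60
    N20: 80+32 = 112 ≤ 120
    N21: 40+32 = 72 ≤ 90
    N23: 30+32 = 62 ≤ 110
Round 2 — N18 trips offline.
  N18 sheds 62 MW to N16, N20: 31 each.
    N16: 90+31 = 121 > 120
    N20: 112+31 = 143 > 120
Round 3 — N16, N20 trip offline.
  N16 sheds 121 MW: no online neighbours, lost.
  N20 sheds 143 MW to N21, N23: 71 each (1 lost).
    N21: 72+71 = 143 > 90
    N23: 62+71 = 133 > 110
Round 4 — N21, N23 trip offline.
  N21 sheds 143 MW: no online neighbours, lost.
  N23 sheds 133 MW to N11: 133 each.
    N11: 82+133 = 215 > 90
Round 5 — N11 trips offline.
  N11 sheds 215 MW: no online neighbours, lost.
No further trips.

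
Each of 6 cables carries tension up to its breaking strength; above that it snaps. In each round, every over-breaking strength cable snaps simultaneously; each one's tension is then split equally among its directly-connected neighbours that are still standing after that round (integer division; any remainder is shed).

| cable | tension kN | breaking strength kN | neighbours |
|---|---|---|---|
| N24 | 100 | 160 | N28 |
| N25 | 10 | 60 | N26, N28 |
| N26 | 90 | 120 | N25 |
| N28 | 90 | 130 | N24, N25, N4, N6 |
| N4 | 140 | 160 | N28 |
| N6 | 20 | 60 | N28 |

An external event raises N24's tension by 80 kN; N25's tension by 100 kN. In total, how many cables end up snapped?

Round 1 — N24 at 180 > 160; N25 at 110 > 60. N24, N25 snap.
  N24 sheds 180 kN to N28: 180 each.
    N28: 90+180 = 270 > 130
  N25 sheds 110 kN to N26, N28: 55 each.
    N26: 90+55 = 145 > 120
    N28: 270+55 = 325 > 130
Round 2 — N26, N28 snap.
  N26 sheds 145 kN: no online neighbours, lost.
  N28 sheds 325 kN to N4, N6: 162 each (1 lost).
    N4: 140+162 = 302 > 160
    N6: 20+162 = 182 > 60
Round 3 — N4, N6 snap.
  N4 sheds 302 kN: no online neighbours, lost.
  N6 sheds 182 kN: no online neighbours, lost.
No further breaks.

6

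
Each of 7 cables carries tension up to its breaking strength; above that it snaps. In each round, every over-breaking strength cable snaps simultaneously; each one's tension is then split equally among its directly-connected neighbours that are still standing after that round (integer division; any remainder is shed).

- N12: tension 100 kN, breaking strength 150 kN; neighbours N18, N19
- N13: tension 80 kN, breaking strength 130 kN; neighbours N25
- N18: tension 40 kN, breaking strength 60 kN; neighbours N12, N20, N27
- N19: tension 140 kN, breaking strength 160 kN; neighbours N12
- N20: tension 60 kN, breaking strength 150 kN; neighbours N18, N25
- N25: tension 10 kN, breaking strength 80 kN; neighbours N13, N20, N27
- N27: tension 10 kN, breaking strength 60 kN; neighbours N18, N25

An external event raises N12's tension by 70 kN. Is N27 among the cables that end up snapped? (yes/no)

yes

Round 1 — N12 at 170 > 150. N12 snaps.
  N12 sheds 170 kN to N18, N19: 85 each.
    N18: 40+85 = 125 > 60
    N19: 140+85 = 225 > 160
Round 2 — N18, N19 snap.
  N18 sheds 125 kN to N20, N27: 62 each (1 lost).
    N20: 60+62 = 122 ≤ 150
    N27: 10+62 = 72 > 60
  N19 sheds 225 kN: no online neighbours, lost.
Round 3 — N27 snaps.
  N27 sheds 72 kN to N25: 72 each.
    N25: 10+72 = 82 > 80
Round 4 — N25 snaps.
  N25 sheds 82 kN to N13, N20: 41 each.
    N13: 80+41 = 121 ≤ 130
    N20: 122+41 = 163 > 150
Round 5 — N20 snaps.
  N20 sheds 163 kN: no online neighbours, lost.
No further breaks.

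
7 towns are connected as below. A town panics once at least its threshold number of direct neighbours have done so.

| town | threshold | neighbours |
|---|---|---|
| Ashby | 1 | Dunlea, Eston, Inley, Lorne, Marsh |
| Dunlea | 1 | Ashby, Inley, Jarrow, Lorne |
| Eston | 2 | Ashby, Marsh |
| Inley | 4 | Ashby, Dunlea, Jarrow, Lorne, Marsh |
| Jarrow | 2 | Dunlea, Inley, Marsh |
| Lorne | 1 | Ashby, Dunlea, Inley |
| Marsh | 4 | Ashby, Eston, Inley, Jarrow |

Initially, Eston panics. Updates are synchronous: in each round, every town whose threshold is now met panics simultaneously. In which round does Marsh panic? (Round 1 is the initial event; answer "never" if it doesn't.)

Round 1 — Eston panics (initial).
Round 2 — checking thresholds:
  Ashby: 1 of 5 neighbours ≥ 1, panics.
  Marsh: 1 of 4 neighbours < 4, not yet.
Round 3 — checking thresholds:
  Dunlea: 1 of 4 neighbours ≥ 1, panics.
  Inley: 1 of 5 neighbours < 4, not yet.
  Lorne: 1 of 3 neighbours ≥ 1, panics.
  Marsh: 2 of 4 neighbours < 4, not yet.
Round 4 — no new panics; cascade stops.

never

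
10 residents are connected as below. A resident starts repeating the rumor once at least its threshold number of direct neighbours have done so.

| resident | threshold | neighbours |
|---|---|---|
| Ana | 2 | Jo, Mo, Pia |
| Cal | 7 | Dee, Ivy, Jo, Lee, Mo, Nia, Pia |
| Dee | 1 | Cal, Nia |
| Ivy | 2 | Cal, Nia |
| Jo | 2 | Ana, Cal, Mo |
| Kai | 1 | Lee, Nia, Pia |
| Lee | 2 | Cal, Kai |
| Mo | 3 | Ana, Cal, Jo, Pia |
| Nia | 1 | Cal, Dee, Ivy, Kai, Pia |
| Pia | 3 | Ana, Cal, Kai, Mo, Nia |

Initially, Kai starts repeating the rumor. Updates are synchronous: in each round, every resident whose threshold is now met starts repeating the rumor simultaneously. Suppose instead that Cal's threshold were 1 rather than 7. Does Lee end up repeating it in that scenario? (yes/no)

With Cal's threshold at 1:
Round 1 — Kai starts repeating the rumor (initial).
Round 2 — checking thresholds:
  Lee: 1 of 2 neighbours < 2, not yet.
  Nia: 1 of 5 neighbours ≥ 1, starts repeating the rumor.
  Pia: 1 of 5 neighbours < 3, not yet.
Round 3 — checking thresholds:
  Cal: 1 of 7 neighbours ≥ 1, starts repeating the rumor.
  Dee: 1 of 2 neighbours ≥ 1, starts repeating the rumor.
  Ivy: 1 of 2 neighbours < 2, not yet.
  Lee: 1 of 2 neighbours < 2, not yet.
  Pia: 2 of 5 neighbours < 3, not yet.
Round 4 — checking thresholds:
  Ivy: 2 of 2 neighbours ≥ 2, starts repeating the rumor.
  Jo: 1 of 3 neighbours < 2, not yet.
  Lee: 2 of 2 neighbours ≥ 2, starts repeating the rumor.
  Mo: 1 of 4 neighbours < 3, not yet.
  Pia: 3 of 5 neighbours ≥ 3, starts repeating the rumor.
Round 5 — no new spreads; cascade stops.

yes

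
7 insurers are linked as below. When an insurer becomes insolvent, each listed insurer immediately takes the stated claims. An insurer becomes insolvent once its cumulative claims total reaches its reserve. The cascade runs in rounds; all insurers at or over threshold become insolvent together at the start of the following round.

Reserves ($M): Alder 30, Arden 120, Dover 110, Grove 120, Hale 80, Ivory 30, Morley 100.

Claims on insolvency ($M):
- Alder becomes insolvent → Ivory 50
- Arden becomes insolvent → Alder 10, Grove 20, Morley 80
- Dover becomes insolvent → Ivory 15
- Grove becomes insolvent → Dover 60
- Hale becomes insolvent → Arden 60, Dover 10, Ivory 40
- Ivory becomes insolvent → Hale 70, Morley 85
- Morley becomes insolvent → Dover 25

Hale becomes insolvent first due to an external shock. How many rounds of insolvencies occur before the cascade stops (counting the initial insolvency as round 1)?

2

Round 1 — Hale becomes insolvent (initial).
  Arden: +60 → 60 < 120
  Dover: +10 → 10 < 110
  Ivory: +40 → 40 ≥ 30
Round 2 — Ivory becomes insolvent.
  Morley: +85 → 85 < 100
No further insolvencies.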